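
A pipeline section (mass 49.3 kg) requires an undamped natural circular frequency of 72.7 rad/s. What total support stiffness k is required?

261000 N/m

k = m·ω_n² = 49.3 × 72.70² = 49.3 × 5285 = 260600 N/m.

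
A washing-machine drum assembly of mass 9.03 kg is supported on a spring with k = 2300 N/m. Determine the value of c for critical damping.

c_c = 2√(k·m) = 2√(2300 × 9.03) = 2 × 144.1 = 288.2 N·s/m.

288 N·s/m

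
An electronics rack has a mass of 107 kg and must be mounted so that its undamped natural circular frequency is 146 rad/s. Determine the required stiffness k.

k = m·ω_n² = 107 × 146.0² = 107 × 21320 = 2281000 N/m.

2280000 N/m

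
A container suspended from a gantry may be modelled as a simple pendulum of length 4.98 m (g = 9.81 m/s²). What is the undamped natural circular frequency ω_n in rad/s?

1.40 rad/s

For a simple pendulum ω_n = √(g/L) = √(9.81/4.98) = √1.970 = 1.404 rad/s.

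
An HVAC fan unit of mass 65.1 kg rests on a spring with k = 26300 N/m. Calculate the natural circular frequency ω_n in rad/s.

20.1 rad/s

ω_n = √(k/m) = √(26300/65.1) = √404.0 = 20.10 rad/s.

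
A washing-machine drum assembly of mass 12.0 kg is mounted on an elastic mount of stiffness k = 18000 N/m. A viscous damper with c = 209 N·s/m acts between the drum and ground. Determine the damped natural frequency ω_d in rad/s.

ω_n = √(k/m) = √(18000/12.0) = 38.73 rad/s.
Critical damping c_c = 2√(k·m) = 2√(18000 × 12.0) = 929.5 N·s/m, so ζ = c/c_c = 209/929.5 = 0.2248.
ω_d = ω_n√(1 − ζ²) = 38.73 × √(1 − 0.0506) = 37.74 rad/s.

37.7 rad/s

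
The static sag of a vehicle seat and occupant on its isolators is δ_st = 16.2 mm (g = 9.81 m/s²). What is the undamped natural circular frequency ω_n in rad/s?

24.6 rad/s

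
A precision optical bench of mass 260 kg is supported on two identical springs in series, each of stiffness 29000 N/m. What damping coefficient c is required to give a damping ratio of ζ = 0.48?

1860 N·s/m

Series springs: 1/k_eq = 2/29000, so k_eq = 29000/2 = 14500 N/m.
c_c = 2√(k_eq·m) = 2√(14500 × 260) = 3883 N·s/m.
c = ζ·c_c = 0.48 × 3883 = 1864 N·s/m.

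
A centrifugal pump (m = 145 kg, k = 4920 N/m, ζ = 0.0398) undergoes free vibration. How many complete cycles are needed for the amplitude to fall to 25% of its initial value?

6 cycles

Logarithmic decrement δ = 2πζ/√(1 − ζ²) = 2π × 0.03980/√(1 − 0.00158) = 0.2503.
x_n/x₀ = e^(−nδ) ≤ 0.25; take ln: n ≥ ln(1/0.25)/δ = 1.386/0.2503 = 5.539.
So 6 complete cycles are required.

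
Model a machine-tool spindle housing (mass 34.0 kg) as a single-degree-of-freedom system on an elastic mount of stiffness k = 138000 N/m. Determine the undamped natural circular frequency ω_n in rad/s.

63.7 rad/s

ω_n = √(k/m) = √(138000/34.0) = √4059 = 63.71 rad/s.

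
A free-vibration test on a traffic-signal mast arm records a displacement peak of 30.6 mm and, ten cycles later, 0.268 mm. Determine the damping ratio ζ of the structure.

0.0752

Logarithmic decrement δ = (1/n)·ln(x₀/x_n) = (1/10)·ln(30.6/0.268) = (1/10)·ln(114.2) = 0.4738.
ζ = δ/√(4π² + δ²) = 0.4738/√(39.48 + 0.224) = 0.4738/6.301 = 0.07519.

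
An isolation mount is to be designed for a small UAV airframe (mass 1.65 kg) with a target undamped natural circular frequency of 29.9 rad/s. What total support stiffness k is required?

k = m·ω_n² = 1.65 × 29.90² = 1.65 × 894.0 = 1475 N/m.

1480 N/m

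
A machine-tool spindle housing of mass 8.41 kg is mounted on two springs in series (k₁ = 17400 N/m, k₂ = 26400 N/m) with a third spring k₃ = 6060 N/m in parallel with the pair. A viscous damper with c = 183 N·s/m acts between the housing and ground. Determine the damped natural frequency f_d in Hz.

Series pair: k_s = k₁k₂/(k₁+k₂) = (17400)(26400)/(17400 + 26400) = 10490 N/m. In parallel with k₃: k_eq = 10490 + 6060 = 16550 N/m.
ω_n = √(k_eq/m) = √(16550/8.41) = 44.36 rad/s.
Critical damping c_c = 2√(k_eq·m) = 2√(16550 × 8.41) = 746.1 N·s/m, so ζ = c/c_c = 183/746.1 = 0.2453.
ω_d = ω_n√(1 − ζ²) = 44.36 × √(1 − 0.0602) = 43.00 rad/s.
f_d = ω_d/(2π) = 6.844 Hz.

6.84 Hz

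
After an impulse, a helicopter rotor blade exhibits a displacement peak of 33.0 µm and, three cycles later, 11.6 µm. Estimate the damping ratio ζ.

0.0554

Logarithmic decrement δ = (1/n)·ln(x₀/x_n) = (1/3)·ln(33.0/11.6) = (1/3)·ln(2.845) = 0.3485.
ζ = δ/√(4π² + δ²) = 0.3485/√(39.48 + 0.121) = 0.3485/6.293 = 0.05538.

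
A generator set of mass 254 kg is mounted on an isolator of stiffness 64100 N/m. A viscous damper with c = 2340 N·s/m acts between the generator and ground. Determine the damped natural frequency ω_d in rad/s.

15.2 rad/s

ω_n = √(k/m) = √(64100/254) = 15.89 rad/s.
Critical damping c_c = 2√(k·m) = 2√(64100 × 254) = 8070 N·s/m, so ζ = c/c_c = 2340/8070 = 0.2900.
ω_d = ω_n√(1 − ζ²) = 15.89 × √(1 − 0.0841) = 15.20 rad/s.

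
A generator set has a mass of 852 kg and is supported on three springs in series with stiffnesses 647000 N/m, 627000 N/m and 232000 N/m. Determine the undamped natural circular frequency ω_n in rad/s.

12.6 rad/s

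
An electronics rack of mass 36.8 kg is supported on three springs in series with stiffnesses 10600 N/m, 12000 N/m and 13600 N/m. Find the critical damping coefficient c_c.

765 N·s/m

Series springs: 1/k_eq = 1/10600 + 1/12000 + 1/13600 = 0.0002512, so k_eq = 3981 N/m.
c_c = 2√(k_eq·m) = 2√(3981 × 36.8) = 2 × 382.7 = 765.5 N·s/m.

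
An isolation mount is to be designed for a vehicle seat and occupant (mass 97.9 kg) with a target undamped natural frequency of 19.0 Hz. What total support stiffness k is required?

ω_n = 2πf_n = 2π × 19.0 = 119.4 rad/s.
k = m·ω_n² = 97.9 × 119.4² = 97.9 × 14250 = 1395000 N/m.

1400000 N/m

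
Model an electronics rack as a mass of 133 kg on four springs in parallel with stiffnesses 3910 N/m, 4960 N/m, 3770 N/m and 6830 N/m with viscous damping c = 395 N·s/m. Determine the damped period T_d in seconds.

Parallel springs add: k_eq = 3910 + 4960 + 3770 + 6830 = 19470 N/m.
ω_n = √(k_eq/m) = √(19470/133) = 12.10 rad/s.
Critical damping c_c = 2√(k_eq·m) = 2√(19470 × 133) = 3218 N·s/m, so ζ = c/c_c = 395/3218 = 0.1227.
ω_d = ω_n√(1 − ζ²) = 12.10 × √(1 − 0.0151) = 12.01 rad/s.
T_d = 2π/ω_d = 0.5233 s.

0.523 s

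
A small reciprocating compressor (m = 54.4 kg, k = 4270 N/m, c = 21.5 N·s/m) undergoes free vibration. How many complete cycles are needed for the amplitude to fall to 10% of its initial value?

ζ = c/(2√(km)) = 21.5/(2√(4270 × 54.4)) = 21.5/963.9 = 0.02230.
Logarithmic decrement δ = 2πζ/√(1 − ζ²) = 2π × 0.02230/√(1 − 0.000497) = 0.1402.
x_n/x₀ = e^(−nδ) ≤ 0.1; take ln: n ≥ ln(1/0.1)/δ = 2.303/0.1402 = 16.43.
So 17 complete cycles are required.

17 cycles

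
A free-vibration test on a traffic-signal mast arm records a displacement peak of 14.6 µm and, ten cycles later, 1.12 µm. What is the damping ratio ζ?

Logarithmic decrement δ = (1/n)·ln(x₀/x_n) = (1/10)·ln(14.6/1.12) = (1/10)·ln(13.04) = 0.2568.
ζ = δ/√(4π² + δ²) = 0.2568/√(39.48 + 0.0659) = 0.2568/6.288 = 0.04083.

0.0408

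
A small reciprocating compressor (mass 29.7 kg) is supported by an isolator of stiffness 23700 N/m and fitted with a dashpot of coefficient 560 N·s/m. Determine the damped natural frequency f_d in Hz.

4.24 Hz

ω_n = √(k/m) = √(23700/29.7) = 28.25 rad/s.
Critical damping c_c = 2√(k·m) = 2√(23700 × 29.7) = 1678 N·s/m, so ζ = c/c_c = 560/1678 = 0.3337.
ω_d = ω_n√(1 − ζ²) = 28.25 × √(1 − 0.111) = 26.63 rad/s.
f_d = ω_d/(2π) = 4.238 Hz.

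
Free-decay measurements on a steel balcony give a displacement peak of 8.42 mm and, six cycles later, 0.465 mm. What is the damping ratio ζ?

Logarithmic decrement δ = (1/n)·ln(x₀/x_n) = (1/6)·ln(8.42/0.465) = (1/6)·ln(18.11) = 0.4827.
ζ = δ/√(4π² + δ²) = 0.4827/√(39.48 + 0.233) = 0.4827/6.302 = 0.07660.

0.0766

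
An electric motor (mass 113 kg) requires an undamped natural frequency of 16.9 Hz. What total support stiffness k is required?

ω_n = 2πf_n = 2π × 16.9 = 106.2 rad/s.
k = m·ω_n² = 113 × 106.2² = 113 × 11280 = 1274000 N/m.

1270000 N/m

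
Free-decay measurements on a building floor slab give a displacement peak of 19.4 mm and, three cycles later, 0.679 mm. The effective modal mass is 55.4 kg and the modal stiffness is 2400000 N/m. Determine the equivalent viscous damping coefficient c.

Logarithmic decrement δ = (1/n)·ln(x₀/x_n) = (1/3)·ln(19.4/0.679) = (1/3)·ln(28.57) = 1.117.
ζ = δ/√(4π² + δ²) = 1.117/√(39.48 + 1.25) = 1.117/6.382 = 0.1751.
c = ζ · 2√(km) = 0.1751 × 2√(2400000 × 55.4) = 0.1751 × 23060 = 4038 N·s/m.

4040 N·s/m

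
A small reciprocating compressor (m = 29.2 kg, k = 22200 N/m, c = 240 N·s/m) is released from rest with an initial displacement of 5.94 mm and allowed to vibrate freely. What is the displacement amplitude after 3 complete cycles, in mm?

ζ = c/(2√(km)) = 240/(2√(22200 × 29.2)) = 240/1610 = 0.1490.
Logarithmic decrement δ = 2πζ/√(1 − ζ²) = 2π × 0.1490/√(1 − 0.0222) = 0.9470.
After n cycles, x_n/x₀ = e^(−nδ), so x_3 = 5.94 × e^(−3 × 0.9470) = 5.94 × 0.05836 = 0.3467 mm.

0.347 mm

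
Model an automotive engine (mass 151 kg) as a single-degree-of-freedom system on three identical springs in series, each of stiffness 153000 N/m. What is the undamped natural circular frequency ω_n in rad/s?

18.4 rad/s

Series springs: 1/k_eq = 3/153000, so k_eq = 153000/3 = 51000 N/m.
ω_n = √(k_eq/m) = √(51000/151) = √337.7 = 18.38 rad/s.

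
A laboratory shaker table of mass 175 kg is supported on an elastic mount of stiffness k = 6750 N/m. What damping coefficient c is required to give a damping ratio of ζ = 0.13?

c_c = 2√(k·m) = 2√(6750 × 175) = 2174 N·s/m.
c = ζ·c_c = 0.13 × 2174 = 282.6 N·s/m.

283 N·s/m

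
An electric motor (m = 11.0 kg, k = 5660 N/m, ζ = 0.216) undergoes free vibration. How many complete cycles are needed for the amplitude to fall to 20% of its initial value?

2 cycles

Logarithmic decrement δ = 2πζ/√(1 − ζ²) = 2π × 0.2160/√(1 − 0.0467) = 1.390.
x_n/x₀ = e^(−nδ) ≤ 0.2; take ln: n ≥ ln(1/0.2)/δ = 1.609/1.390 = 1.158.
So 2 complete cycles are required.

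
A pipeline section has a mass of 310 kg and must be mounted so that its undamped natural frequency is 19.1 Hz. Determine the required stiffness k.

ω_n = 2πf_n = 2π × 19.1 = 120.0 rad/s.
k = m·ω_n² = 310 × 120.0² = 310 × 14400 = 4465000 N/m.

4460000 N/m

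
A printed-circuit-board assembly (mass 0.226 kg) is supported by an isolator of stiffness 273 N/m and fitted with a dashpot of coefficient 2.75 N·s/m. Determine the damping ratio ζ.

0.175

ω_n = √(k/m) = √(273.0/0.226) = 34.76 rad/s.
Critical damping c_c = 2√(k·m) = 2√(273.0 × 0.226) = 15.71 N·s/m, so ζ = c/c_c = 2.75/15.71 = 0.1751.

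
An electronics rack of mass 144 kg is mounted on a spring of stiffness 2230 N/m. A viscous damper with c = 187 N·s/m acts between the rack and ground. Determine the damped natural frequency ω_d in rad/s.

ω_n = √(k/m) = √(2230/144) = 3.935 rad/s.
Critical damping c_c = 2√(k·m) = 2√(2230 × 144) = 1133 N·s/m, so ζ = c/c_c = 187/1133 = 0.1650.
ω_d = ω_n√(1 − ζ²) = 3.935 × √(1 − 0.0272) = 3.881 rad/s.

3.88 rad/s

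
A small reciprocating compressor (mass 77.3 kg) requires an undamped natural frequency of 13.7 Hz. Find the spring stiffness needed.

ω_n = 2πf_n = 2π × 13.7 = 86.08 rad/s.
k = m·ω_n² = 77.3 × 86.08² = 77.3 × 7410 = 572800 N/m.

573000 N/m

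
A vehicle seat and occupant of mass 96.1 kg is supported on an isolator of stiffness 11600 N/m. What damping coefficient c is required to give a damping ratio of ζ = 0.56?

c_c = 2√(k·m) = 2√(11600 × 96.1) = 2112 N·s/m.
c = ζ·c_c = 0.56 × 2112 = 1183 N·s/m.

1180 N·s/m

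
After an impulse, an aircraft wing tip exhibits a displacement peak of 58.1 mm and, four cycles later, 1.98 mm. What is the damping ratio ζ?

0.133

Logarithmic decrement δ = (1/n)·ln(x₀/x_n) = (1/4)·ln(58.1/1.98) = (1/4)·ln(29.34) = 0.8448.
ζ = δ/√(4π² + δ²) = 0.8448/√(39.48 + 0.714) = 0.8448/6.340 = 0.1332.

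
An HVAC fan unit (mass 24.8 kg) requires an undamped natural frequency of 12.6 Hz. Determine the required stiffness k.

155000 N/m

ω_n = 2πf_n = 2π × 12.6 = 79.17 rad/s.
k = m·ω_n² = 24.8 × 79.17² = 24.8 × 6268 = 155400 N/m.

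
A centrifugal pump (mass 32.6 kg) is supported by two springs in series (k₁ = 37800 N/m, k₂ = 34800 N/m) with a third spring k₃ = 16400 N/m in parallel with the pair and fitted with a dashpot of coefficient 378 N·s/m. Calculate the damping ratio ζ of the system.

Series pair: k_s = k₁k₂/(k₁+k₂) = (37800)(34800)/(37800 + 34800) = 18120 N/m. In parallel with k₃: k_eq = 18120 + 16400 = 34520 N/m.
ω_n = √(k_eq/m) = √(34520/32.6) = 32.54 rad/s.
Critical damping c_c = 2√(k_eq·m) = 2√(34520 × 32.6) = 2122 N·s/m, so ζ = c/c_c = 378/2122 = 0.1782.

0.178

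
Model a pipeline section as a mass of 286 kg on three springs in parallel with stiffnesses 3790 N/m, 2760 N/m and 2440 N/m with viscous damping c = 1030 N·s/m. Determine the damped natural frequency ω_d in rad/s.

5.31 rad/s

Parallel springs add: k_eq = 3790 + 2760 + 2440 = 8990 N/m.
ω_n = √(k_eq/m) = √(8990/286) = 5.607 rad/s.
Critical damping c_c = 2√(k_eq·m) = 2√(8990 × 286) = 3207 N·s/m, so ζ = c/c_c = 1030/3207 = 0.3212.
ω_d = ω_n√(1 − ζ²) = 5.607 × √(1 − 0.103) = 5.310 rad/s.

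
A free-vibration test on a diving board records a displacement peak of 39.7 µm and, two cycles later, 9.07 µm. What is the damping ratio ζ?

Logarithmic decrement δ = (1/n)·ln(x₀/x_n) = (1/2)·ln(39.7/9.07) = (1/2)·ln(4.377) = 0.7382.
ζ = δ/√(4π² + δ²) = 0.7382/√(39.48 + 0.545) = 0.7382/6.326 = 0.1167.

0.117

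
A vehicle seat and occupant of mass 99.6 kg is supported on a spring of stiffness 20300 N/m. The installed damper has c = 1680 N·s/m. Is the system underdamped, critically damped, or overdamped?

underdamped

c_c = 2√(k·m) = 2844 N·s/m; ζ = c/c_c = 1680/2844 = 0.591.
Since ζ < 1 the system is underdamped.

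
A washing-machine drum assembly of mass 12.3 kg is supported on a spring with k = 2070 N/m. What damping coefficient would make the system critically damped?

c_c = 2√(k·m) = 2√(2070 × 12.3) = 2 × 159.6 = 319.1 N·s/m.

319 N·s/m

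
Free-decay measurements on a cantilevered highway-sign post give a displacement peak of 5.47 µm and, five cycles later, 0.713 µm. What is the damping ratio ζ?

Logarithmic decrement δ = (1/n)·ln(x₀/x_n) = (1/5)·ln(5.47/0.713) = (1/5)·ln(7.672) = 0.4075.
ζ = δ/√(4π² + δ²) = 0.4075/√(39.48 + 0.166) = 0.4075/6.296 = 0.06472.

0.0647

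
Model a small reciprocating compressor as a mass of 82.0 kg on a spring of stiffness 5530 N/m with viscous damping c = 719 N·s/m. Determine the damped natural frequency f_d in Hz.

1.11 Hz

ω_n = √(k/m) = √(5530/82.0) = 8.212 rad/s.
Critical damping c_c = 2√(k·m) = 2√(5530 × 82.0) = 1347 N·s/m, so ζ = c/c_c = 719/1347 = 0.5339.
ω_d = ω_n√(1 − ζ²) = 8.212 × √(1 − 0.285) = 6.944 rad/s.
f_d = ω_d/(2π) = 1.105 Hz.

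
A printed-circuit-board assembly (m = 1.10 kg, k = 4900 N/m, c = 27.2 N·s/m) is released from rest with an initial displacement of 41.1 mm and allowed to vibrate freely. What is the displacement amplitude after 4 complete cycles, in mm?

ζ = c/(2√(km)) = 27.2/(2√(4900 × 1.10)) = 27.2/146.8 = 0.1852.
Logarithmic decrement δ = 2πζ/√(1 − ζ²) = 2π × 0.1852/√(1 − 0.0343) = 1.184.
After n cycles, x_n/x₀ = e^(−nδ), so x_4 = 41.1 × e^(−4 × 1.184) = 41.1 × 0.008759 = 0.3600 mm.

0.360 mm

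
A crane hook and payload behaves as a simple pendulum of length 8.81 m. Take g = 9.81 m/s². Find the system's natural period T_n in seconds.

5.95 s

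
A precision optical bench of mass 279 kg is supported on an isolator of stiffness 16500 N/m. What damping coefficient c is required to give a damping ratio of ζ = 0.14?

c_c = 2√(k·m) = 2√(16500 × 279) = 4291 N·s/m.
c = ζ·c_c = 0.14 × 4291 = 600.8 N·s/m.

601 N·s/m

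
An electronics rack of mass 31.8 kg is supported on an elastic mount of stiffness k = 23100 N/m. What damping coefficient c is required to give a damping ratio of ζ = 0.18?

309 N·s/m

c_c = 2√(k·m) = 2√(23100 × 31.8) = 1714 N·s/m.
c = ζ·c_c = 0.18 × 1714 = 308.5 N·s/m.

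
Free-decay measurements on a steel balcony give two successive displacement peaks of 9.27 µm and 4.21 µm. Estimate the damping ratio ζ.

Logarithmic decrement δ = (1/n)·ln(x₀/x_n) = (1/1)·ln(9.27/4.21) = (1/1)·ln(2.202) = 0.7893.
ζ = δ/√(4π² + δ²) = 0.7893/√(39.48 + 0.623) = 0.7893/6.333 = 0.1246.

0.125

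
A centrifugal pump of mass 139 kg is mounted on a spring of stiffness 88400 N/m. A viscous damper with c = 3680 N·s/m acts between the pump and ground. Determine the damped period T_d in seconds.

ω_n = √(k/m) = √(88400/139) = 25.22 rad/s.
Critical damping c_c = 2√(k·m) = 2√(88400 × 139) = 7011 N·s/m, so ζ = c/c_c = 3680/7011 = 0.5249.
ω_d = ω_n√(1 − ζ²) = 25.22 × √(1 − 0.276) = 21.46 rad/s.
T_d = 2π/ω_d = 0.2927 s.

0.293 s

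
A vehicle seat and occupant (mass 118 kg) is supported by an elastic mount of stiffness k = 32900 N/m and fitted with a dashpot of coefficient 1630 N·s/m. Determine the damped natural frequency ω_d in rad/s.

ω_n = √(k/m) = √(32900/118) = 16.70 rad/s.
Critical damping c_c = 2√(k·m) = 2√(32900 × 118) = 3941 N·s/m, so ζ = c/c_c = 1630/3941 = 0.4136.
ω_d = ω_n√(1 − ζ²) = 16.70 × √(1 − 0.171) = 15.20 rad/s.

15.2 rad/s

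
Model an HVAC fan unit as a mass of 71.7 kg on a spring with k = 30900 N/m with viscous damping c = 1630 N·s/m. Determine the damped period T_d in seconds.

0.362 s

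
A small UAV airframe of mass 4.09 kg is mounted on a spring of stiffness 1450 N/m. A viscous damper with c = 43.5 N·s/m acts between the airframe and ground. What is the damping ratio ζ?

0.282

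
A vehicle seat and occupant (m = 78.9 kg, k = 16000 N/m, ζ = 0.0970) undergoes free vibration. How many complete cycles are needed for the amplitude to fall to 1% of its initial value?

Logarithmic decrement δ = 2πζ/√(1 − ζ²) = 2π × 0.09700/√(1 − 0.00941) = 0.6124.
x_n/x₀ = e^(−nδ) ≤ 0.01; take ln: n ≥ ln(1/0.01)/δ = 4.605/0.6124 = 7.520.
So 8 complete cycles are required.

8 cycles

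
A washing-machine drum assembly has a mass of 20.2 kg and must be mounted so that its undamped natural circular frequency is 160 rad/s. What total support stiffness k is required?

k = m·ω_n² = 20.2 × 160.0² = 20.2 × 25600 = 517100 N/m.

517000 N/m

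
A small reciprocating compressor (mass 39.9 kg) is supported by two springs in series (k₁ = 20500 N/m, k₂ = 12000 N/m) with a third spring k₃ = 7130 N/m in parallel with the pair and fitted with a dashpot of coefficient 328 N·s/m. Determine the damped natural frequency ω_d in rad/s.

18.7 rad/s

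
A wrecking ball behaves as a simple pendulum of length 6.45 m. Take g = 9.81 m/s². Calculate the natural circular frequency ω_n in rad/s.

1.23 rad/s

For a simple pendulum ω_n = √(g/L) = √(9.81/6.45) = √1.521 = 1.233 rad/s.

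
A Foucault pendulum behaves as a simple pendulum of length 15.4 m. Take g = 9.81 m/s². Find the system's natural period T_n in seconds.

7.87 s

For a simple pendulum ω_n = √(g/L) = √(9.81/15.4) = √0.6370 = 0.7981 rad/s.
T_n = 2π/ω_n = 6.283/0.7981 = 7.872 s.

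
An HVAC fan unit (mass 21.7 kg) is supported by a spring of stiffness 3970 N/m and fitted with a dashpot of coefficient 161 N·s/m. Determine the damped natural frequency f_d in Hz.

ω_n = √(k/m) = √(3970/21.7) = 13.53 rad/s.
Critical damping c_c = 2√(k·m) = 2√(3970 × 21.7) = 587.0 N·s/m, so ζ = c/c_c = 161/587.0 = 0.2743.
ω_d = ω_n√(1 − ζ²) = 13.53 × √(1 − 0.0752) = 13.01 rad/s.
f_d = ω_d/(2π) = 2.070 Hz.

2.07 Hz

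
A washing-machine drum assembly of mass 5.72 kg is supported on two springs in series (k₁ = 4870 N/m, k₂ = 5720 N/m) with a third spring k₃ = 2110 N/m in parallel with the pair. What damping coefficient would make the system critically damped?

329 N·s/m

Series pair: k_s = k₁k₂/(k₁+k₂) = (4870)(5720)/(4870 + 5720) = 2630 N/m. In parallel with k₃: k_eq = 2630 + 2110 = 4740 N/m.
c_c = 2√(k_eq·m) = 2√(4740 × 5.72) = 2 × 164.7 = 329.3 N·s/m.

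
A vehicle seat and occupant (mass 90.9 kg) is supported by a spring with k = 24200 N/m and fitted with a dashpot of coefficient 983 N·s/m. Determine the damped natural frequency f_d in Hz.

ω_n = √(k/m) = √(24200/90.9) = 16.32 rad/s.
Critical damping c_c = 2√(k·m) = 2√(24200 × 90.9) = 2966 N·s/m, so ζ = c/c_c = 983/2966 = 0.3314.
ω_d = ω_n√(1 − ζ²) = 16.32 × √(1 − 0.110) = 15.39 rad/s.
f_d = ω_d/(2π) = 2.450 Hz.

2.45 Hz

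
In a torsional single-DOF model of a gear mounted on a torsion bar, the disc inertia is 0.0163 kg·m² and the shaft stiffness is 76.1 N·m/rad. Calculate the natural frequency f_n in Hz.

10.9 Hz

ω_n = √(k_t/J) = √(76.1/0.0163) = √4669 = 68.33 rad/s.
f_n = ω_n/(2π) = 68.33/6.283 = 10.87 Hz.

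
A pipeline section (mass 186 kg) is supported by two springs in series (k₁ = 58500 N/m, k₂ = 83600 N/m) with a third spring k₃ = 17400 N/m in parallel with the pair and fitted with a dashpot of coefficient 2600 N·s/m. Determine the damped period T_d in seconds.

0.415 s

Series pair: k_s = k₁k₂/(k₁+k₂) = (58500)(83600)/(58500 + 83600) = 34420 N/m. In parallel with k₃: k_eq = 34420 + 17400 = 51820 N/m.
ω_n = √(k_eq/m) = √(51820/186) = 16.69 rad/s.
Critical damping c_c = 2√(k_eq·m) = 2√(51820 × 186) = 6209 N·s/m, so ζ = c/c_c = 2600/6209 = 0.4187.
ω_d = ω_n√(1 − ζ²) = 16.69 × √(1 − 0.175) = 15.16 rad/s.
T_d = 2π/ω_d = 0.4145 s.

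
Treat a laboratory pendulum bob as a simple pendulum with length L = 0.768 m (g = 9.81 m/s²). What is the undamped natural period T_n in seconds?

For a simple pendulum ω_n = √(g/L) = √(9.81/0.768) = √12.77 = 3.574 rad/s.
T_n = 2π/ω_n = 6.283/3.574 = 1.758 s.

1.76 s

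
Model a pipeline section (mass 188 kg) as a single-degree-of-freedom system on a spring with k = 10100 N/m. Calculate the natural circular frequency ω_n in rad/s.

7.33 rad/s

ω_n = √(k/m) = √(10100/188) = √53.72 = 7.330 rad/s.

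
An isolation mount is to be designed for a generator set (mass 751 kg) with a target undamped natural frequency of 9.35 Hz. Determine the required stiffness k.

2590000 N/m

ω_n = 2πf_n = 2π × 9.35 = 58.75 rad/s.
k = m·ω_n² = 751 × 58.75² = 751 × 3451 = 2592000 N/m.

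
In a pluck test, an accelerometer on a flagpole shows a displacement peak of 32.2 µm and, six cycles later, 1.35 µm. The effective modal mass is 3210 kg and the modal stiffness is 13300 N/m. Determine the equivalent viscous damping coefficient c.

1100 N·s/m

Logarithmic decrement δ = (1/n)·ln(x₀/x_n) = (1/6)·ln(32.2/1.35) = (1/6)·ln(23.85) = 0.5286.
ζ = δ/√(4π² + δ²) = 0.5286/√(39.48 + 0.279) = 0.5286/6.305 = 0.08384.
c = ζ · 2√(km) = 0.08384 × 2√(13300 × 3210) = 0.08384 × 13070 = 1096 N·s/m.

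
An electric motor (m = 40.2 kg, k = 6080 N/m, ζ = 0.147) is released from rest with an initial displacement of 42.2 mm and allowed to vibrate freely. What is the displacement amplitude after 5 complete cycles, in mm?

0.396 mm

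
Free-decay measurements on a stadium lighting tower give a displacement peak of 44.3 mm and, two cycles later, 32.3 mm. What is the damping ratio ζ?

Logarithmic decrement δ = (1/n)·ln(x₀/x_n) = (1/2)·ln(44.3/32.3) = (1/2)·ln(1.372) = 0.1580.
ζ = δ/√(4π² + δ²) = 0.1580/√(39.48 + 0.0250) = 0.1580/6.285 = 0.02513.

0.0251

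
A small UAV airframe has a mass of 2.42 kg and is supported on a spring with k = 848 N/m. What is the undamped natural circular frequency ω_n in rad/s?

ω_n = √(k/m) = √(848.0/2.42) = √350.4 = 18.72 rad/s.

18.7 rad/s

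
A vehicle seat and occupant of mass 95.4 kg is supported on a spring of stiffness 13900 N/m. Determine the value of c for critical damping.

2300 N·s/m

c_c = 2√(k·m) = 2√(13900 × 95.4) = 2 × 1152 = 2303 N·s/m.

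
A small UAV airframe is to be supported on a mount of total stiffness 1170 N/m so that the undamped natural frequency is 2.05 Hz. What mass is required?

7.05 kg

ω_n = 2πf_n = 2π × 2.05 = 12.88 rad/s.
m = k/ω_n² = 1170/12.88² = 1170/165.9 = 7.052 kg.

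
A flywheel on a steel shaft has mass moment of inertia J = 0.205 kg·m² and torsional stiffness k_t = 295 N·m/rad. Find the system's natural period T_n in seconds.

ω_n = √(k_t/J) = √(295/0.205) = √1439 = 37.93 rad/s.
T_n = 2π/ω_n = 6.283/37.93 = 0.1656 s.

0.166 s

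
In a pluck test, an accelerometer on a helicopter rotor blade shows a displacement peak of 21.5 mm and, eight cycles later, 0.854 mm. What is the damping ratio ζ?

Logarithmic decrement δ = (1/n)·ln(x₀/x_n) = (1/8)·ln(21.5/0.854) = (1/8)·ln(25.18) = 0.4032.
ζ = δ/√(4π² + δ²) = 0.4032/√(39.48 + 0.163) = 0.4032/6.296 = 0.06405.

0.0640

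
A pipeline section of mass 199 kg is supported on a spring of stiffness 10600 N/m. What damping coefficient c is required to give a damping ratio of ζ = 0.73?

c_c = 2√(k·m) = 2√(10600 × 199) = 2905 N·s/m.
c = ζ·c_c = 0.73 × 2905 = 2120 N·s/m.

2120 N·s/m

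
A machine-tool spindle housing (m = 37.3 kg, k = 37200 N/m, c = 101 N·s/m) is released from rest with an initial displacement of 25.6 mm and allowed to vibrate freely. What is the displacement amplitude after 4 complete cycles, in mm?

8.71 mm

ζ = c/(2√(km)) = 101/(2√(37200 × 37.3)) = 101/2356 = 0.04287.
Logarithmic decrement δ = 2πζ/√(1 − ζ²) = 2π × 0.04287/√(1 − 0.00184) = 0.2696.
After n cycles, x_n/x₀ = e^(−nδ), so x_4 = 25.6 × e^(−4 × 0.2696) = 25.6 × 0.3401 = 8.707 mm.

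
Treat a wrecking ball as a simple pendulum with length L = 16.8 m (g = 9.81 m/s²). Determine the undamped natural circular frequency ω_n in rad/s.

0.764 rad/s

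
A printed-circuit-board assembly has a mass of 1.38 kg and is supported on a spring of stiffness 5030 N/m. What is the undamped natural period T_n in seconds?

ω_n = √(k/m) = √(5030/1.38) = √3645 = 60.37 rad/s.
T_n = 2π/ω_n = 6.283/60.37 = 0.1041 s.

0.104 s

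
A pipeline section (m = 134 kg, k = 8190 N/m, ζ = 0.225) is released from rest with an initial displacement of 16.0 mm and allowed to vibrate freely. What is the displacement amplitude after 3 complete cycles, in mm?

0.206 mm

Logarithmic decrement δ = 2πζ/√(1 − ζ²) = 2π × 0.2250/√(1 − 0.0506) = 1.451.
After n cycles, x_n/x₀ = e^(−nδ), so x_3 = 16.0 × e^(−3 × 1.451) = 16.0 × 0.01287 = 0.2059 mm.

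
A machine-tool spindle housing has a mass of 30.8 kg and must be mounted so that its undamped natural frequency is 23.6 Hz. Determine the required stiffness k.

677000 N/m

ω_n = 2πf_n = 2π × 23.6 = 148.3 rad/s.
k = m·ω_n² = 30.8 × 148.3² = 30.8 × 21990 = 677200 N/m.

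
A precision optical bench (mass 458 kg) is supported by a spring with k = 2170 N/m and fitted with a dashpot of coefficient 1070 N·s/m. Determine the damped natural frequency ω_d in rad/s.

1.84 rad/s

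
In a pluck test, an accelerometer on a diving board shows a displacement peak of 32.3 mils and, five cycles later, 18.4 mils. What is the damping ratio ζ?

0.0179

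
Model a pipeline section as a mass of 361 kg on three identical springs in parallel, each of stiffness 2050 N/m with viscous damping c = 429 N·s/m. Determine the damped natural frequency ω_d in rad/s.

Parallel springs add: k_eq = 3 × 2050 = 6150 N/m.
ω_n = √(k_eq/m) = √(6150/361) = 4.127 rad/s.
Critical damping c_c = 2√(k_eq·m) = 2√(6150 × 361) = 2980 N·s/m, so ζ = c/c_c = 429/2980 = 0.1440.
ω_d = ω_n√(1 − ζ²) = 4.127 × √(1 − 0.0207) = 4.084 rad/s.

4.08 rad/s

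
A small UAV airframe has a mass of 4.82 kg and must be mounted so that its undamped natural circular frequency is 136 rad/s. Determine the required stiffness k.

89200 N/m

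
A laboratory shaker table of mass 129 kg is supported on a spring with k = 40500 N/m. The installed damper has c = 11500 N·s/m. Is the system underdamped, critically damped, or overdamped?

overdamped

c_c = 2√(k·m) = 4571 N·s/m; ζ = c/c_c = 11500/4571 = 2.52.
Since ζ > 1 the system is overdamped.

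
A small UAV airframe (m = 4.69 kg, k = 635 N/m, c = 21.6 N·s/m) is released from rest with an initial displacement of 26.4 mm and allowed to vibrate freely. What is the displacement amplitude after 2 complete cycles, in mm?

ζ = c/(2√(km)) = 21.6/(2√(635 × 4.69)) = 21.6/109.1 = 0.1979.
Logarithmic decrement δ = 2πζ/√(1 − ζ²) = 2π × 0.1979/√(1 − 0.0392) = 1.269.
After n cycles, x_n/x₀ = e^(−nδ), so x_2 = 26.4 × e^(−2 × 1.269) = 26.4 × 0.07910 = 2.088 mm.

2.09 mm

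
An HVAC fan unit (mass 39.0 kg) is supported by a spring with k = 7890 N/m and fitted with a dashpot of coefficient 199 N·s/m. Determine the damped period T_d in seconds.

0.449 s

ω_n = √(k/m) = √(7890/39.0) = 14.22 rad/s.
Critical damping c_c = 2√(k·m) = 2√(7890 × 39.0) = 1109 N·s/m, so ζ = c/c_c = 199/1109 = 0.1794.
ω_d = ω_n√(1 − ζ²) = 14.22 × √(1 − 0.0322) = 13.99 rad/s.
T_d = 2π/ω_d = 0.4490 s.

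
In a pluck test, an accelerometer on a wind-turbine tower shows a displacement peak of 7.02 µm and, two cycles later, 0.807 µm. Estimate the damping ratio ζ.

0.170

Logarithmic decrement δ = (1/n)·ln(x₀/x_n) = (1/2)·ln(7.02/0.807) = (1/2)·ln(8.699) = 1.082.
ζ = δ/√(4π² + δ²) = 1.082/√(39.48 + 1.17) = 1.082/6.376 = 0.1696.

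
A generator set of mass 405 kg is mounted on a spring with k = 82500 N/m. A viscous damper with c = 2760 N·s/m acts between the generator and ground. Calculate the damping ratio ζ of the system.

0.239

ω_n = √(k/m) = √(82500/405) = 14.27 rad/s.
Critical damping c_c = 2√(k·m) = 2√(82500 × 405) = 11560 N·s/m, so ζ = c/c_c = 2760/11560 = 0.2387.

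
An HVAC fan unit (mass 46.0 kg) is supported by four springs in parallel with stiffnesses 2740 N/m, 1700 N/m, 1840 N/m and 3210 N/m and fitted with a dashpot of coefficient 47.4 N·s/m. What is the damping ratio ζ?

Parallel springs add: k_eq = 2740 + 1700 + 1840 + 3210 = 9490 N/m.
ω_n = √(k_eq/m) = √(9490/46.0) = 14.36 rad/s.
Critical damping c_c = 2√(k_eq·m) = 2√(9490 × 46.0) = 1321 N·s/m, so ζ = c/c_c = 47.4/1321 = 0.03587.

0.0359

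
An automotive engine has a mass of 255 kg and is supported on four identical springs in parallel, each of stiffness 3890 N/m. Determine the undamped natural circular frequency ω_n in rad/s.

Parallel springs add: k_eq = 4 × 3890 = 15560 N/m.
ω_n = √(k_eq/m) = √(15560/255) = √61.02 = 7.812 rad/s.

7.81 rad/s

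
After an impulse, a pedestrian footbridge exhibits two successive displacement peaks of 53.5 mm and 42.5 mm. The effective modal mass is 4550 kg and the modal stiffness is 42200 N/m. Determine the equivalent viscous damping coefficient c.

1010 N·s/m

Logarithmic decrement δ = (1/n)·ln(x₀/x_n) = (1/1)·ln(53.5/42.5) = (1/1)·ln(1.259) = 0.2302.
ζ = δ/√(4π² + δ²) = 0.2302/√(39.48 + 0.0530) = 0.2302/6.287 = 0.03661.
c = ζ · 2√(km) = 0.03661 × 2√(42200 × 4550) = 0.03661 × 27710 = 1015 N·s/m.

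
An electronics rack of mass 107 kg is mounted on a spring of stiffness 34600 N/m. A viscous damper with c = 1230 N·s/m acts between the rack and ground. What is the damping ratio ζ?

ω_n = √(k/m) = √(34600/107) = 17.98 rad/s.
Critical damping c_c = 2√(k·m) = 2√(34600 × 107) = 3848 N·s/m, so ζ = c/c_c = 1230/3848 = 0.3196.

0.320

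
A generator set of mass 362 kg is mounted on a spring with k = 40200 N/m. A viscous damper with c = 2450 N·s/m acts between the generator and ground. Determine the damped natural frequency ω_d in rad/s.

9.98 rad/s

ω_n = √(k/m) = √(40200/362) = 10.54 rad/s.
Critical damping c_c = 2√(k·m) = 2√(40200 × 362) = 7630 N·s/m, so ζ = c/c_c = 2450/7630 = 0.3211.
ω_d = ω_n√(1 − ζ²) = 10.54 × √(1 − 0.103) = 9.980 rad/s.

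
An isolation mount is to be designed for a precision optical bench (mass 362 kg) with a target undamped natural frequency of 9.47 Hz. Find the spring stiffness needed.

1280000 N/m

ω_n = 2πf_n = 2π × 9.47 = 59.50 rad/s.
k = m·ω_n² = 362 × 59.50² = 362 × 3540 = 1282000 N/m.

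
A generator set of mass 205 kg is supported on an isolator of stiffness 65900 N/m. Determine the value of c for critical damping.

7350 N·s/m

c_c = 2√(k·m) = 2√(65900 × 205) = 2 × 3676 = 7351 N·s/m.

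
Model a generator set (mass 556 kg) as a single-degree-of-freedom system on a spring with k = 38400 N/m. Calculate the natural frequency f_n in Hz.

1.32 Hz

ω_n = √(k/m) = √(38400/556) = √69.06 = 8.311 rad/s.
f_n = ω_n/(2π) = 8.311/6.283 = 1.323 Hz.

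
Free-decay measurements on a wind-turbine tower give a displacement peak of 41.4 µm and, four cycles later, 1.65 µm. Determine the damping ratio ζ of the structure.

0.127

Logarithmic decrement δ = (1/n)·ln(x₀/x_n) = (1/4)·ln(41.4/1.65) = (1/4)·ln(25.09) = 0.8056.
ζ = δ/√(4π² + δ²) = 0.8056/√(39.48 + 0.649) = 0.8056/6.335 = 0.1272.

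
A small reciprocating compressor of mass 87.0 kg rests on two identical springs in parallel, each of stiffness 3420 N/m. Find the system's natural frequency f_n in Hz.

1.41 Hz

Parallel springs add: k_eq = 2 × 3420 = 6840 N/m.
ω_n = √(k_eq/m) = √(6840/87.0) = √78.62 = 8.867 rad/s.
f_n = ω_n/(2π) = 8.867/6.283 = 1.411 Hz.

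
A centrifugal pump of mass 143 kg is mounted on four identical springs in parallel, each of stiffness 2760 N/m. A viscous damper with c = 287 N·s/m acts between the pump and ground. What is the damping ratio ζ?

Parallel springs add: k_eq = 4 × 2760 = 11040 N/m.
ω_n = √(k_eq/m) = √(11040/143) = 8.787 rad/s.
Critical damping c_c = 2√(k_eq·m) = 2√(11040 × 143) = 2513 N·s/m, so ζ = c/c_c = 287/2513 = 0.1142.

0.114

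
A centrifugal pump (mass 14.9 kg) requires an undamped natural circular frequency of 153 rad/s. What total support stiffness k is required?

349000 N/m

k = m·ω_n² = 14.9 × 153.0² = 14.9 × 23410 = 348800 N/m.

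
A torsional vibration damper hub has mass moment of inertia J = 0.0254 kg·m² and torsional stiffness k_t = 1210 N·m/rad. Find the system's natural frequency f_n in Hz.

ω_n = √(k_t/J) = √(1210/0.0254) = √47640 = 218.3 rad/s.
f_n = ω_n/(2π) = 218.3/6.283 = 34.74 Hz.

34.7 Hz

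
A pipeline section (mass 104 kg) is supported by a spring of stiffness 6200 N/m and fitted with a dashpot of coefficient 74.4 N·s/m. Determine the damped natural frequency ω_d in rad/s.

ω_n = √(k/m) = √(6200/104) = 7.721 rad/s.
Critical damping c_c = 2√(k·m) = 2√(6200 × 104) = 1606 N·s/m, so ζ = c/c_c = 74.4/1606 = 0.04633.
ω_d = ω_n√(1 − ζ²) = 7.721 × √(1 − 0.00215) = 7.713 rad/s.

7.71 rad/s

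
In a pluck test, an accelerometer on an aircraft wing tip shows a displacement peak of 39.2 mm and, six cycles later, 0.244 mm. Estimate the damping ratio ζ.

0.134

Logarithmic decrement δ = (1/n)·ln(x₀/x_n) = (1/6)·ln(39.2/0.244) = (1/6)·ln(160.7) = 0.8465.
ζ = δ/√(4π² + δ²) = 0.8465/√(39.48 + 0.717) = 0.8465/6.340 = 0.1335.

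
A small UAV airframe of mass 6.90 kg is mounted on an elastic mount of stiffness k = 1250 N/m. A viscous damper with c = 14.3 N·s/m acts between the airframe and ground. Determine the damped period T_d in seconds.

0.468 s

ω_n = √(k/m) = √(1250/6.90) = 13.46 rad/s.
Critical damping c_c = 2√(k·m) = 2√(1250 × 6.90) = 185.7 N·s/m, so ζ = c/c_c = 14.3/185.7 = 0.07699.
ω_d = ω_n√(1 − ζ²) = 13.46 × √(1 − 0.00593) = 13.42 rad/s.
T_d = 2π/ω_d = 0.4682 s.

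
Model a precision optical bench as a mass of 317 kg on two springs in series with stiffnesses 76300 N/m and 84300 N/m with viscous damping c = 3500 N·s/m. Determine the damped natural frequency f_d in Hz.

1.56 Hz

Series springs: 1/k_eq = 1/76300 + 1/84300 = 2.497×10^-5, so k_eq = 40050 N/m.
ω_n = √(k_eq/m) = √(40050/317) = 11.24 rad/s.
Critical damping c_c = 2√(k_eq·m) = 2√(40050 × 317) = 7126 N·s/m, so ζ = c/c_c = 3500/7126 = 0.4911.
ω_d = ω_n√(1 − ζ²) = 11.24 × √(1 − 0.241) = 9.791 rad/s.
f_d = ω_d/(2π) = 1.558 Hz.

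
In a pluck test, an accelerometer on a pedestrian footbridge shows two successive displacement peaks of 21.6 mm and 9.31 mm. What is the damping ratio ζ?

0.133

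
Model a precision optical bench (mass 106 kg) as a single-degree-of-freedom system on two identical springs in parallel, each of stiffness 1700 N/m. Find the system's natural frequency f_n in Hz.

Parallel springs add: k_eq = 2 × 1700 = 3400 N/m.
ω_n = √(k_eq/m) = √(3400/106) = √32.08 = 5.664 rad/s.
f_n = ω_n/(2π) = 5.664/6.283 = 0.9014 Hz.

0.901 Hz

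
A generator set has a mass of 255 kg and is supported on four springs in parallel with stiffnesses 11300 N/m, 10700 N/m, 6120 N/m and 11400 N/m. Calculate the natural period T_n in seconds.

0.505 s

Parallel springs add: k_eq = 11300 + 10700 + 6120 + 11400 = 39520 N/m.
ω_n = √(k_eq/m) = √(39520/255) = √155.0 = 12.45 rad/s.
T_n = 2π/ω_n = 6.283/12.45 = 0.5047 s.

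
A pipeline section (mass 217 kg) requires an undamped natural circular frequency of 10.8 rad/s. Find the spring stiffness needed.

k = m·ω_n² = 217 × 10.80² = 217 × 116.6 = 25310 N/m.

25300 N/m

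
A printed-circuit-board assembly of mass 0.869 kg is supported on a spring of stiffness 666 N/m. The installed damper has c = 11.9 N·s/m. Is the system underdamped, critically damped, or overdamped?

underdamped

c_c = 2√(k·m) = 48.11 N·s/m; ζ = c/c_c = 11.9/48.11 = 0.247.
Since ζ < 1 the system is underdamped.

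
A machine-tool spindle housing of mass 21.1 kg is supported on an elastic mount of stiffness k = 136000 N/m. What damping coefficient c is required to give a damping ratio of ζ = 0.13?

440 N·s/m

c_c = 2√(k·m) = 2√(136000 × 21.1) = 3388 N·s/m.
c = ζ·c_c = 0.13 × 3388 = 440.4 N·s/m.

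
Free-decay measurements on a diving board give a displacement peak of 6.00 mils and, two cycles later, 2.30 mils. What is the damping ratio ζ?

0.0761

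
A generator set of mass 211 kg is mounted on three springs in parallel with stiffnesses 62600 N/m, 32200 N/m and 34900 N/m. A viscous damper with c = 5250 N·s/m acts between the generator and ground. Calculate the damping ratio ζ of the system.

0.502

Parallel springs add: k_eq = 62600 + 32200 + 34900 = 129700 N/m.
ω_n = √(k_eq/m) = √(129700/211) = 24.79 rad/s.
Critical damping c_c = 2√(k_eq·m) = 2√(129700 × 211) = 10460 N·s/m, so ζ = c/c_c = 5250/10460 = 0.5018.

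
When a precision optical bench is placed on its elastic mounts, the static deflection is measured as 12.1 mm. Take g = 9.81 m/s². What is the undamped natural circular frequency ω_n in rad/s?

ω_n = √(g/δ_st) = √(9.81/0.0121) = √810.7 = 28.47 rad/s.

28.5 rad/s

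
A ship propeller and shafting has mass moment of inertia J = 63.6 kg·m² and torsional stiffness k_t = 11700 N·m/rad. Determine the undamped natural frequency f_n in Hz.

2.16 Hz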